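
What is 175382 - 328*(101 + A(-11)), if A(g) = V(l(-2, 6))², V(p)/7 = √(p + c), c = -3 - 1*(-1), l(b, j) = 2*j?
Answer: -18466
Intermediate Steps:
c = -2 (c = -3 + 1 = -2)
V(p) = 7*√(-2 + p) (V(p) = 7*√(p - 2) = 7*√(-2 + p))
A(g) = 490 (A(g) = (7*√(-2 + 2*6))² = (7*√(-2 + 12))² = (7*√10)² = 490)
175382 - 328*(101 + A(-11)) = 175382 - 328*(101 + 490) = 175382 - 328*591 = 175382 - 1*193848 = 175382 - 193848 = -18466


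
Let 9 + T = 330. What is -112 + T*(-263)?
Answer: -84535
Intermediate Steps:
T = 321 (T = -9 + 330 = 321)
-112 + T*(-263) = -112 + 321*(-263) = -112 - 84423 = -84535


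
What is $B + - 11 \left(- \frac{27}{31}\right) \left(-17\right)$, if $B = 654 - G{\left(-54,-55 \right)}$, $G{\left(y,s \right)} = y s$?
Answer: $- \frac{76845}{31} \approx -2478.9$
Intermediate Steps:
$G{\left(y,s \right)} = s y$
$B = -2316$ ($B = 654 - \left(-55\right) \left(-54\right) = 654 - 2970 = -2316$)
$B + - 11 \left(- \frac{27}{31}\right) \left(-17\right) = -2316 + - 11 \left(- \frac{27}{31}\right) \left(-17\right) = -2316 + - 11 \left(\left(-27\right) \frac{1}{31}\right) \left(-17\right) = -2316 + \left(-11\right) \left(- \frac{27}{31}\right) \left(-17\right) = -2316 + \frac{297}{31} \left(-17\right) = -2316 - \frac{5049}{31} = - \frac{76845}{31}$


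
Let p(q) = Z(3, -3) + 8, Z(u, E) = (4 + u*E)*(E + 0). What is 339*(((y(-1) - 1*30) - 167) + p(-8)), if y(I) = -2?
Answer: -59664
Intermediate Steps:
Z(u, E) = E*(4 + E*u) (Z(u, E) = (4 + E*u)*E = E*(4 + E*u))
p(q) = 23 (p(q) = -3*(4 - 3*3) + 8 = -3*(4 - 9) + 8 = -3*(-5) + 8 = 15 + 8 = 23)
339*(((y(-1) - 1*30) - 167) + p(-8)) = 339*(((-2 - 1*30) - 167) + 23) = 339*(((-2 - 30) - 167) + 23) = 339*((-32 - 167) + 23) = 339*(-199 + 23) = 339*(-176) = -59664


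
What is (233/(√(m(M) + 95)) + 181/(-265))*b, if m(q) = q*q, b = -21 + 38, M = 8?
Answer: -3077/265 + 3961*√159/159 ≈ 302.52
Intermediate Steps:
b = 17
m(q) = q²
(233/(√(m(M) + 95)) + 181/(-265))*b = (233/(√(8² + 95)) + 181/(-265))*17 = (233/(√(64 + 95)) + 181*(-1/265))*17 = (233/(√159) - 181/265)*17 = (233*(√159/159) - 181/265)*17 = (233*√159/159 - 181/265)*17 = (-181/265 + 233*√159/159)*17 = -3077/265 + 3961*√159/159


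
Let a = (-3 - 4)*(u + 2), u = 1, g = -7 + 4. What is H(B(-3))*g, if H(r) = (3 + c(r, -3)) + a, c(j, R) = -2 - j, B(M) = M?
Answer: 51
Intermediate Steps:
g = -3
a = -21 (a = (-3 - 4)*(1 + 2) = -7*3 = -21)
H(r) = -20 - r (H(r) = (3 + (-2 - r)) - 21 = (1 - r) - 21 = -20 - r)
H(B(-3))*g = (-20 - 1*(-3))*(-3) = (-20 + 3)*(-3) = -17*(-3) = 51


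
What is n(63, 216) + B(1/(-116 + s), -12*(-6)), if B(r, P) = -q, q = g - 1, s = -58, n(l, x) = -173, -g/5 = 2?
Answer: -162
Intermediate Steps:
g = -10 (g = -5*2 = -10)
q = -11 (q = -10 - 1 = -11)
B(r, P) = 11 (B(r, P) = -1*(-11) = 11)
n(63, 216) + B(1/(-116 + s), -12*(-6)) = -173 + 11 = -162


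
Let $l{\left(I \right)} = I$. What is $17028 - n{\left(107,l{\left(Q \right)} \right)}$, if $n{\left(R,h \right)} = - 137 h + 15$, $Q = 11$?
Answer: $18520$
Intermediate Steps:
$n{\left(R,h \right)} = 15 - 137 h$
$17028 - n{\left(107,l{\left(Q \right)} \right)} = 17028 - \left(15 - 1507\right) = 17028 - -1492 = 17028 + 1492 = 18520$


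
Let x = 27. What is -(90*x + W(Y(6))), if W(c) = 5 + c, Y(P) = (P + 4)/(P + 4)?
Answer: -2436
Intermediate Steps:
Y(P) = 1 (Y(P) = (4 + P)/(4 + P) = 1)
-(90*x + W(Y(6))) = -(90*27 + (5 + 1)) = -(2430 + 6) = -1*2436 = -2436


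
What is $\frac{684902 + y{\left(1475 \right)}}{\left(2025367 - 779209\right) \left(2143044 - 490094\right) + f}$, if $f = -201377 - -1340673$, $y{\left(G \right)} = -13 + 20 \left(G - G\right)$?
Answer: $\frac{684889}{2059838005396} \approx 3.325 \cdot 10^{-7}$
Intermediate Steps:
$y{\left(G \right)} = -13$ ($y{\left(G \right)} = -13 + 20 \cdot 0 = -13 + 0 = -13$)
$f = 1139296$ ($f = -201377 + 1340673 = 1139296$)
$\frac{684902 + y{\left(1475 \right)}}{\left(2025367 - 779209\right) \left(2143044 - 490094\right) + f} = \frac{684902 - 13}{\left(2025367 - 779209\right) \left(2143044 - 490094\right) + 1139296} = \frac{684889}{1246158 \cdot 1652950 + 1139296} = \frac{684889}{2059836866100 + 1139296} = \frac{684889}{2059838005396}$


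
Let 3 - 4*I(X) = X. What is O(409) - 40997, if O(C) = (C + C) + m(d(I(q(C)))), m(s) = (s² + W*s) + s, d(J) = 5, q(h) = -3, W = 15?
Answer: -40074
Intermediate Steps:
I(X) = ¾ - X/4
m(s) = s² + 16*s (m(s) = (s² + 15*s) + s = s² + 16*s)
O(C) = 105 + 2*C (O(C) = (C + C) + 5*(16 + 5) = 2*C + 5*21 = 2*C + 105 = 105 + 2*C)
O(409) - 40997 = (105 + 2*409) - 40997 = (105 + 818) - 40997 = 923 - 40997 = -40074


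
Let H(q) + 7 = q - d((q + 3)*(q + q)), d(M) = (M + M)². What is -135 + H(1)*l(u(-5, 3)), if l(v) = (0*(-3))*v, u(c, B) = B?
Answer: -135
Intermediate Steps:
l(v) = 0 (l(v) = 0*v = 0)
d(M) = 4*M² (d(M) = (2*M)² = 4*M²)
H(q) = -7 + q - 16*q²*(3 + q)² (H(q) = -7 + (q - 4*((q + 3)*(q + q))²) = -7 + (q - 4*((3 + q)*(2*q))²) = -7 + (q - 4*(2*q*(3 + q))²) = -7 + (q - 4*4*q²*(3 + q)²) = -7 + (q - 16*q²*(3 + q)²) = -7 + q - 16*q²*(3 + q)²)
-135 + H(1)*l(u(-5, 3)) = -135 + (-7 + 1 - 16*1²*(3 + 1)²)*0 = -135 + (-7 + 1 - 16*1*4²)*0 = -135 + (-7 + 1 - 16*1*16)*0 = -135 + (-7 + 1 - 256)*0 = -135 - 262*0 = -135 + 0 = -135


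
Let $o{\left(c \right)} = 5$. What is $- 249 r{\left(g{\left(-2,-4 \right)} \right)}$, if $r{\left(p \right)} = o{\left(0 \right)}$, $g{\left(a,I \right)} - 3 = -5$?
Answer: $-1245$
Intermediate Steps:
$g{\left(a,I \right)} = -2$ ($g{\left(a,I \right)} = 3 - 5 = -2$)
$r{\left(p \right)} = 5$
$- 249 r{\left(g{\left(-2,-4 \right)} \right)} = \left(-249\right) 5 = -1245$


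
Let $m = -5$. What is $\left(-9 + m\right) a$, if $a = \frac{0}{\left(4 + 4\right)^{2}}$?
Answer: $0$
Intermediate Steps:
$a = 0$ ($a = \frac{0}{8^{2}} = \frac{0}{64} = 0 \cdot \frac{1}{64} = 0$)
$\left(-9 + m\right) a = \left(-9 - 5\right) 0 = \left(-14\right) 0 = 0$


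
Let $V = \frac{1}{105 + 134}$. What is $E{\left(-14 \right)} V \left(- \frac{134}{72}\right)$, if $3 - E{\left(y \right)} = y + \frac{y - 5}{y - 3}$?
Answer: $- \frac{1005}{8126} \approx -0.12368$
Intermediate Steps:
$V = \frac{1}{239} \approx 0.0041841$
$E{\left(y \right)} = 3 - y - \frac{-5 + y}{-3 + y}$ ($E{\left(y \right)} = 3 - \left(y + \frac{y - 5}{y - 3}\right) = 3 - \left(y + \frac{-5 + y}{-3 + y}\right) = 3 - y - \frac{-5 + y}{-3 + y}$)
$E{\left(-14 \right)} V \left(- \frac{134}{72}\right) = \frac{-4 - \left(-14\right)^{2} + 5 \left(-14\right)}{-3 - 14} \cdot \frac{1}{239} \left(- \frac{134}{72}\right) = \frac{-4 - 196 - 70}{-17} \cdot \frac{1}{239} \left(\left(-134\right) \frac{1}{72}\right) = - \frac{-4 - 196 - 70}{17} \cdot \frac{1}{239} \left(- \frac{67}{36}\right) = \left(- \frac{1}{17}\right) \left(-270\right) \frac{1}{239} \left(- \frac{67}{36}\right) = \frac{270}{17} \cdot \frac{1}{239} \left(- \frac{67}{36}\right) = \frac{270}{4063} \left(- \frac{67}{36}\right) = - \frac{1005}{8126}$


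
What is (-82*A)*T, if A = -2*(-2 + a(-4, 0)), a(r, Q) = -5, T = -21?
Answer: 24108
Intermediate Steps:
A = 14 (A = -2*(-2 - 5) = -2*(-7) = 14)
(-82*A)*T = -82*14*(-21) = -1148*(-21) = 24108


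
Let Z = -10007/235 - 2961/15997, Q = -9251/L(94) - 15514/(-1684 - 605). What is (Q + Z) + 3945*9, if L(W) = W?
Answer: 608729791453403/17210052510 ≈ 35371.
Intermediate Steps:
Q = -19717223/215166 (Q = -9251/94 - 15514/(-1684 - 605) = -9251*1/94 - 15514/(-2289) = -9251/94 - 15514*(-1/2289) = -9251/94 + 15514/2289 = -19717223/215166 ≈ -91.637)
Z = -160777814/3759295 (Z = -10007*1/235 - 2961*1/15997 = -10007/235 - 2961/15997 = -160777814/3759295 ≈ -42.768)
(Q + Z) + 3945*9 = (-19717223/215166 - 160777814/3759295) + 3945*9 = -2313122914147/17210052510 + 35505 = 608729791453403/17210052510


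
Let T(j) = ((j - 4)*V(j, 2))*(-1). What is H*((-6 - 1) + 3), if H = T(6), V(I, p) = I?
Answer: 48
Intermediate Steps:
T(j) = -j*(-4 + j) (T(j) = ((j - 4)*j)*(-1) = ((-4 + j)*j)*(-1) = (j*(-4 + j))*(-1) = -j*(-4 + j))
H = -12 (H = 6*(4 - 1*6) = 6*(4 - 6) = 6*(-2) = -12)
H*((-6 - 1) + 3) = -12*((-6 - 1) + 3) = -12*(-7 + 3) = -12*(-4) = 48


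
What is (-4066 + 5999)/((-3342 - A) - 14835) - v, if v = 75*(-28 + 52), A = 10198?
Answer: -51076933/28375 ≈ -1800.1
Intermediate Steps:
v = 1800 (v = 75*24 = 1800)
(-4066 + 5999)/((-3342 - A) - 14835) - v = (-4066 + 5999)/((-3342 - 1*10198) - 14835) - 1*1800 = 1933/((-3342 - 10198) - 14835) - 1800 = 1933/(-13540 - 14835) - 1800 = 1933/(-28375) - 1800 = 1933*(-1/28375) - 1800 = -1933/28375 - 1800 = -51076933/28375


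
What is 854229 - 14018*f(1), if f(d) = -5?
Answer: 924319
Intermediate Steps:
854229 - 14018*f(1) = 854229 - 14018*(-5) = 854229 - 1*(-70090) = 854229 + 70090 = 924319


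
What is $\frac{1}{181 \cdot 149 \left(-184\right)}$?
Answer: $- \frac{1}{4962296} \approx -2.0152 \cdot 10^{-7}$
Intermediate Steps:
$\frac{1}{181 \cdot 149 \left(-184\right)} = \frac{1}{26969 \left(-184\right)} = \frac{1}{-4962296} = - \frac{1}{4962296}$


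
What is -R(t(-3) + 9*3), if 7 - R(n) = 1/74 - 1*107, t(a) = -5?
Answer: -8435/74 ≈ -113.99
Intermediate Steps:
R(n) = 8435/74 (R(n) = 7 - (1/74 - 1*107) = 7 - (1/74 - 107) = 7 - 1*(-7917/74) = 7 + 7917/74 = 8435/74)
-R(t(-3) + 9*3) = -1*8435/74 = -8435/74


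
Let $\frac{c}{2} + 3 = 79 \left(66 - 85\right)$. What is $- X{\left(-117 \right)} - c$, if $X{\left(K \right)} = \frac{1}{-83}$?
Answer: $\frac{249665}{83} \approx 3008.0$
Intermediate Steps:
$X{\left(K \right)} = - \frac{1}{83}$
$c = -3008$ ($c = -6 + 2 \cdot 79 \left(66 - 85\right) = -6 + 2 \cdot 79 \left(-19\right) = -6 + 2 \left(-1501\right) = -6 - 3002 = -3008$)
$- X{\left(-117 \right)} - c = \left(-1\right) \left(- \frac{1}{83}\right) - -3008 = \frac{1}{83} + 3008 = \frac{249665}{83}$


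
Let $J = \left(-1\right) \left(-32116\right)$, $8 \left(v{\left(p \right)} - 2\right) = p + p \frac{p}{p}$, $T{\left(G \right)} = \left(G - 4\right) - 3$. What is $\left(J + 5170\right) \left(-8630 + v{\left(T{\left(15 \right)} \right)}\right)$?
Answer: $-321629036$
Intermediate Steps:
$T{\left(G \right)} = -7 + G$ ($T{\left(G \right)} = \left(-4 + G\right) - 3 = -7 + G$)
$v{\left(p \right)} = 2 + \frac{p}{4}$ ($v{\left(p \right)} = 2 + \frac{p + p \frac{p}{p}}{8} = 2 + \frac{p + p 1}{8} = 2 + \frac{p + p}{8} = 2 + \frac{2 p}{8} = 2 + \frac{p}{4}$)
$J = 32116$
$\left(J + 5170\right) \left(-8630 + v{\left(T{\left(15 \right)} \right)}\right) = \left(32116 + 5170\right) \left(-8630 + \left(2 + \frac{-7 + 15}{4}\right)\right) = 37286 \left(-8630 + \left(2 + \frac{1}{4} \cdot 8\right)\right) = 37286 \left(-8630 + \left(2 + 2\right)\right) = 37286 \left(-8630 + 4\right) = 37286 \left(-8626\right) = -321629036$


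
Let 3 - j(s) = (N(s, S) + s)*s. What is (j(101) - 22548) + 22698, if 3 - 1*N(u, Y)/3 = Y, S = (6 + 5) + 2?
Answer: -7018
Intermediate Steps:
S = 13 (S = 11 + 2 = 13)
N(u, Y) = 9 - 3*Y
j(s) = 3 - s*(-30 + s) (j(s) = 3 - ((9 - 3*13) + s)*s = 3 - ((9 - 39) + s)*s = 3 - (-30 + s)*s = 3 - s*(-30 + s))
(j(101) - 22548) + 22698 = ((3 - 1*101² + 30*101) - 22548) + 22698 = ((3 - 1*10201 + 3030) - 22548) + 22698 = ((3 - 10201 + 3030) - 22548) + 22698 = (-7168 - 22548) + 22698 = -29716 + 22698 = -7018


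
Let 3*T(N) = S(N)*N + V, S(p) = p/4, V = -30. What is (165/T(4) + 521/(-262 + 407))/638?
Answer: -58229/2405260 ≈ -0.024209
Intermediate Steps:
S(p) = p/4 (S(p) = p*(¼) = p/4)
T(N) = -10 + N²/12 (T(N) = ((N/4)*N - 30)/3 = (N²/4 - 30)/3 = (-30 + N²/4)/3 = -10 + N²/12)
(165/T(4) + 521/(-262 + 407))/638 = (165/(-10 + (1/12)*4²) + 521/(-262 + 407))/638 = (165/(-10 + (1/12)*16) + 521/145)/638 = (165/(-10 + 4/3) + 521*(1/145))/638 = (165/(-26/3) + 521/145)/638 = (165*(-3/26) + 521/145)/638 = (-495/26 + 521/145)/638 = (1/638)*(-58229/3770) = -58229/2405260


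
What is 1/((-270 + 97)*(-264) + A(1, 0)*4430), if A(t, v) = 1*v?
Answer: 1/45672 ≈ 2.1895e-5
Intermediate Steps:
A(t, v) = v
1/((-270 + 97)*(-264) + A(1, 0)*4430) = 1/((-270 + 97)*(-264) + 0*4430) = 1/(-173*(-264) + 0) = 1/(45672 + 0) = 1/45672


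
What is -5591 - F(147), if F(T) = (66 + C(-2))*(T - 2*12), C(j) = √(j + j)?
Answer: -13709 - 246*I ≈ -13709.0 - 246.0*I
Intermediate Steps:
C(j) = √2*√j (C(j) = √(2*j) = √2*√j)
F(T) = (-24 + T)*(66 + 2*I) (F(T) = (66 + √2*√(-2))*(T - 2*12) = (66 + √2*(I*√2))*(T - 24) = (66 + 2*I)*(-24 + T) = (-24 + T)*(66 + 2*I))
-5591 - F(147) = -5591 - (-1584 - 48*I + 2*147*(33 + I)) = -5591 - (-1584 - 48*I + (9702 + 294*I)) = -5591 - (8118 + 246*I) = -5591 + (-8118 - 246*I) = -13709 - 246*I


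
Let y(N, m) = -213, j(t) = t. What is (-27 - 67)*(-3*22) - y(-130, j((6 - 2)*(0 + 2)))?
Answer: 6417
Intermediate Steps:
(-27 - 67)*(-3*22) - y(-130, j((6 - 2)*(0 + 2))) = (-27 - 67)*(-3*22) - 1*(-213) = -94*(-66) + 213 = 6204 + 213 = 6417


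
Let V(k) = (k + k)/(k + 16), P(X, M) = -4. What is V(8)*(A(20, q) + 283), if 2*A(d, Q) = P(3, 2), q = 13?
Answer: 562/3 ≈ 187.33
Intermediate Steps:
A(d, Q) = -2 (A(d, Q) = (1/2)*(-4) = -2)
V(k) = 2*k/(16 + k) (V(k) = (2*k)/(16 + k) = 2*k/(16 + k))
V(8)*(A(20, q) + 283) = (2*8/(16 + 8))*(-2 + 283) = (2*8/24)*281 = (2*8*(1/24))*281 = (2/3)*281 = 562/3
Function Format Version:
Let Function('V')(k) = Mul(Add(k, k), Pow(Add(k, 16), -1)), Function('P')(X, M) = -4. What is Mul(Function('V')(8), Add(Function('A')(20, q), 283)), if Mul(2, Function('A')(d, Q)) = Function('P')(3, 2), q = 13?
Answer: Rational(562, 3) ≈ 187.33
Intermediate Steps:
Function('A')(d, Q) = -2 (Function('A')(d, Q) = Mul(Rational(1, 2), -4) = -2)
Function('V')(k) = Mul(2, k, Pow(Add(16, k), -1)) (Function('V')(k) = Mul(Mul(2, k), Pow(Add(16, k), -1)) = Mul(2, k, Pow(Add(16, k), -1)))
Mul(Function('V')(8), Add(Function('A')(20, q), 283)) = Mul(Mul(2, 8, Pow(Add(16, 8), -1)), Add(-2, 283)) = Mul(Mul(2, 8, Pow(24, -1)), 281) = Mul(Mul(2, 8, Rational(1, 24)), 281) = Mul(Rational(2, 3), 281) = Rational(562, 3)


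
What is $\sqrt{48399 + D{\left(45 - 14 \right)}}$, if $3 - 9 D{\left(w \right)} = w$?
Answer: $\frac{\sqrt{435563}}{3} \approx 219.99$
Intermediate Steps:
$D{\left(w \right)} = \frac{1}{3} - \frac{w}{9}$
$\sqrt{48399 + D{\left(45 - 14 \right)}} = \sqrt{48399 + \left(\frac{1}{3} - \frac{45 - 14}{9}\right)} = \sqrt{48399 + \left(\frac{1}{3} - \frac{31}{9}\right)} = \sqrt{48399 - \frac{28}{9}} = \sqrt{\frac{435563}{9}} = \frac{\sqrt{435563}}{3}$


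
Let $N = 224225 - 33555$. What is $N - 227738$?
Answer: $-37068$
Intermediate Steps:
$N = 190670$
$N - 227738 = 190670 - 227738 = -37068$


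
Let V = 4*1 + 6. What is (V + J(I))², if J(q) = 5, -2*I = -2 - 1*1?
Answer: 225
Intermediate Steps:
I = 3/2 (I = -(-2 - 1*1)/2 = -(-2 - 1)/2 = -½*(-3) = 3/2 ≈ 1.5000)
V = 10 (V = 4 + 6 = 10)
(V + J(I))² = (10 + 5)² = 15² = 225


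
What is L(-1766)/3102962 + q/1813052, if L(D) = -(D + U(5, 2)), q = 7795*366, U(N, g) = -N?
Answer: 1106983551529/703228932503 ≈ 1.5741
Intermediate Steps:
q = 2852970
L(D) = 5 - D (L(D) = -(D - 1*5) = -(D - 5) = -(-5 + D) = 5 - D)
L(-1766)/3102962 + q/1813052 = (5 - 1*(-1766))/3102962 + 2852970/1813052 = (5 + 1766)*(1/3102962) + 2852970*(1/1813052) = 1771*(1/3102962) + 1426485/906526 = 1771/3102962 + 1426485/906526 = 1106983551529/703228932503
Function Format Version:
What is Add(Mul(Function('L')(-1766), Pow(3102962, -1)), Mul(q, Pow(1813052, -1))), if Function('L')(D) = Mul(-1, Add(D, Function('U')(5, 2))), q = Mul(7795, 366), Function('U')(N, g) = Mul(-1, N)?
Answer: Rational(1106983551529, 703228932503) ≈ 1.5741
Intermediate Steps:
q = 2852970
Function('L')(D) = Add(5, Mul(-1, D)) (Function('L')(D) = Mul(-1, Add(D, Mul(-1, 5))) = Mul(-1, Add(D, -5)) = Mul(-1, Add(-5, D)) = Add(5, Mul(-1, D)))
Add(Mul(Function('L')(-1766), Pow(3102962, -1)), Mul(q, Pow(1813052, -1))) = Add(Mul(Add(5, Mul(-1, -1766)), Pow(3102962, -1)), Mul(2852970, Pow(1813052, -1))) = Add(Mul(Add(5, 1766), Rational(1, 3102962)), Mul(2852970, Rational(1, 1813052))) = Add(Mul(1771, Rational(1, 3102962)), Rational(1426485, 906526)) = Add(Rational(1771, 3102962), Rational(1426485, 906526)) = Rational(1106983551529, 703228932503)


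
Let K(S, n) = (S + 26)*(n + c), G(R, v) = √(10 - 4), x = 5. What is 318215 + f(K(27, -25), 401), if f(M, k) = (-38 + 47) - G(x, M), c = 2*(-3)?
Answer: 318224 - √6 ≈ 3.1822e+5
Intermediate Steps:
c = -6
G(R, v) = √6
K(S, n) = (-6 + n)*(26 + S) (K(S, n) = (S + 26)*(n - 6) = (26 + S)*(-6 + n) = (-6 + n)*(26 + S))
f(M, k) = 9 - √6 (f(M, k) = (-38 + 47) - √6 = 9 - √6)
318215 + f(K(27, -25), 401) = 318215 + (9 - √6) = 318224 - √6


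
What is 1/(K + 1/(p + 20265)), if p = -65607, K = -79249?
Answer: -45342/3593308159 ≈ -1.2618e-5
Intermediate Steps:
1/(K + 1/(p + 20265)) = 1/(-79249 + 1/(-65607 + 20265)) = 1/(-79249 + 1/(-45342)) = 1/(-79249 - 1/45342) = 1/(-3593308159/45342) = -45342/3593308159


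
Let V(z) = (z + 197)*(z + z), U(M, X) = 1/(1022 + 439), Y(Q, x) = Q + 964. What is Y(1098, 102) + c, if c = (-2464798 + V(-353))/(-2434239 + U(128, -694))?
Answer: 3668392377109/1778211589 ≈ 2063.0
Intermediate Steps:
Y(Q, x) = 964 + Q
U(M, X) = 1/1461
V(z) = 2*z*(197 + z) (V(z) = (197 + z)*(2*z) = 2*z*(197 + z))
c = 1720080591/1778211589 (c = (-2464798 + 2*(-353)*(197 - 353))/(-2434239 + 1/1461) = (-2464798 + 2*(-353)*(-156))/(-3556423178/1461) = (-2464798 + 110136)*(-1461/3556423178) = -2354662*(-1461/3556423178) = 1720080591/1778211589 ≈ 0.96731)
Y(1098, 102) + c = (964 + 1098) + 1720080591/1778211589 = 2062 + 1720080591/1778211589 = 3668392377109/1778211589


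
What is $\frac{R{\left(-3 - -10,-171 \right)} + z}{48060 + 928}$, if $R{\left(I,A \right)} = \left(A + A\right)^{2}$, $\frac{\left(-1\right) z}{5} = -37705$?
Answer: $\frac{305489}{48988} \approx 6.236$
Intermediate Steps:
$z = 188525$ ($z = \left(-5\right) \left(-37705\right) = 188525$)
$R{\left(I,A \right)} = 4 A^{2}$ ($R{\left(I,A \right)} = \left(2 A\right)^{2} = 4 A^{2}$)
$\frac{R{\left(-3 - -10,-171 \right)} + z}{48060 + 928} = \frac{4 \left(-171\right)^{2} + 188525}{48060 + 928} = \frac{4 \cdot 29241 + 188525}{48988} = \left(116964 + 188525\right) \frac{1}{48988} = 305489 \cdot \frac{1}{48988} = \frac{305489}{48988}$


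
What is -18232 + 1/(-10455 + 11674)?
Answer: -22224807/1219 ≈ -18232.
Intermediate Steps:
-18232 + 1/(-10455 + 11674) = -18232 + 1/1219 = -22224807/1219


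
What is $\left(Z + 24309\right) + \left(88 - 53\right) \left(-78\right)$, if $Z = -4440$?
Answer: $17139$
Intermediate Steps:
$\left(Z + 24309\right) + \left(88 - 53\right) \left(-78\right) = \left(-4440 + 24309\right) + \left(88 - 53\right) \left(-78\right) = 19869 + 35 \left(-78\right) = 19869 - 2730 = 17139$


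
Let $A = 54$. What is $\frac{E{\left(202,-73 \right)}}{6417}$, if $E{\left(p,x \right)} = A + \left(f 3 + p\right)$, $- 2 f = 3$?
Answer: $\frac{503}{12834} \approx 0.039193$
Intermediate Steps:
$f = - \frac{3}{2}$ ($f = \left(- \frac{1}{2}\right) 3 = - \frac{3}{2} \approx -1.5$)
$E{\left(p,x \right)} = \frac{99}{2} + p$ ($E{\left(p,x \right)} = 54 + \left(\left(- \frac{3}{2}\right) 3 + p\right) = 54 + \left(- \frac{9}{2} + p\right) = \frac{99}{2} + p$)
$\frac{E{\left(202,-73 \right)}}{6417} = \frac{\frac{99}{2} + 202}{6417} = \frac{503}{2} \cdot \frac{1}{6417} = \frac{503}{12834}$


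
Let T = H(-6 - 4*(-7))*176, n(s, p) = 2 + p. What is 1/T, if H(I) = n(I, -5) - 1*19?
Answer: -1/3872 ≈ -0.00025826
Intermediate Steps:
H(I) = -22 (H(I) = (2 - 5) - 1*19 = -3 - 19 = -22)
T = -3872 (T = -22*176 = -3872)
1/T = 1/(-3872) = -1/3872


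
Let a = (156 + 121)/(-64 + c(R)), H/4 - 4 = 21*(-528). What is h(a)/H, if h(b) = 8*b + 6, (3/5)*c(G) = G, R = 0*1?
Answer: 229/354688 ≈ 0.00064564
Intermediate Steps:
H = -44336 (H = 16 + 4*(21*(-528)) = 16 + 4*(-11088) = 16 - 44352 = -44336)
R = 0
c(G) = 5*G/3
a = -277/64 (a = (156 + 121)/(-64 + (5/3)*0) = 277/(-64 + 0) = 277/(-64) = 277*(-1/64) = -277/64 ≈ -4.3281)
h(b) = 6 + 8*b
h(a)/H = (6 + 8*(-277/64))/(-44336) = (6 - 277/8)*(-1/44336) = -229/8*(-1/44336) = 229/354688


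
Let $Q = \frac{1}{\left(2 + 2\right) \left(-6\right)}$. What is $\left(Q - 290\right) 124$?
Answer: $- \frac{215791}{6} \approx -35965.0$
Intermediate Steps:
$Q = - \frac{1}{24}$ ($Q = \frac{1}{4 \left(-6\right)} = \frac{1}{-24} = - \frac{1}{24} \approx -0.041667$)
$\left(Q - 290\right) 124 = \left(- \frac{1}{24} - 290\right) 124 = \left(- \frac{6961}{24}\right) 124 = - \frac{215791}{6}$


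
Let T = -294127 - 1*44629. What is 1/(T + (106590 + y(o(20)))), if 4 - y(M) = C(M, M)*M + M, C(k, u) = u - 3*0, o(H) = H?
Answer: -1/232582 ≈ -4.2996e-6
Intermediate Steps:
T = -338756 (T = -294127 - 44629 = -338756)
C(k, u) = u (C(k, u) = u + 0 = u)
y(M) = 4 - M - M² (y(M) = 4 - (M*M + M) = 4 - (M² + M) = 4 - (M + M²) = 4 + (-M - M²) = 4 - M - M²)
1/(T + (106590 + y(o(20)))) = 1/(-338756 + (106590 + (4 - 1*20 - 1*20²))) = 1/(-338756 + (106590 + (4 - 20 - 1*400))) = 1/(-338756 + (106590 + (4 - 20 - 400))) = 1/(-338756 + (106590 - 416)) = 1/(-338756 + 106174) = 1/(-232582) = -1/232582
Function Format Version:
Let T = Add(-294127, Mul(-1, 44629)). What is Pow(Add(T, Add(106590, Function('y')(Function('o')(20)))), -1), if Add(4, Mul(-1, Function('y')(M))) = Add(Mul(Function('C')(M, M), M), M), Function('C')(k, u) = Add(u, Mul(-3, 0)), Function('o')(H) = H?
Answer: Rational(-1, 232582) ≈ -4.2996e-6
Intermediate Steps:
T = -338756 (T = Add(-294127, -44629) = -338756)
Function('C')(k, u) = u (Function('C')(k, u) = Add(u, 0) = u)
Function('y')(M) = Add(4, Mul(-1, M), Mul(-1, Pow(M, 2))) (Function('y')(M) = Add(4, Mul(-1, Add(Mul(M, M), M))) = Add(4, Mul(-1, Add(Pow(M, 2), M))) = Add(4, Mul(-1, Add(M, Pow(M, 2)))) = Add(4, Add(Mul(-1, M), Mul(-1, Pow(M, 2)))) = Add(4, Mul(-1, M), Mul(-1, Pow(M, 2))))
Pow(Add(T, Add(106590, Function('y')(Function('o')(20)))), -1) = Pow(Add(-338756, Add(106590, Add(4, Mul(-1, 20), Mul(-1, Pow(20, 2))))), -1) = Pow(Add(-338756, Add(106590, Add(4, -20, Mul(-1, 400)))), -1) = Pow(Add(-338756, Add(106590, Add(4, -20, -400))), -1) = Pow(Add(-338756, Add(106590, -416)), -1) = Pow(Add(-338756, 106174), -1) = Pow(-232582, -1) = Rational(-1, 232582)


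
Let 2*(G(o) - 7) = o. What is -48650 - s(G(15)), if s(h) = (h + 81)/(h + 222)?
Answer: -23011641/473 ≈ -48650.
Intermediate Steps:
G(o) = 7 + o/2
s(h) = (81 + h)/(222 + h)
-48650 - s(G(15)) = -48650 - (81 + (7 + (½)*15))/(222 + (7 + (½)*15)) = -48650 - (81 + (7 + 15/2))/(222 + (7 + 15/2)) = -48650 - (81 + 29/2)/(222 + 29/2) = -48650 - 191/(473/2*2) = -48650 - 2*191/(473*2) = -48650 - 1*191/473 = -48650 - 191/473 = -23011641/473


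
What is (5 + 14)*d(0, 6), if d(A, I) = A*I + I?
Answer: 114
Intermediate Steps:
d(A, I) = I + A*I
(5 + 14)*d(0, 6) = (5 + 14)*(6*(1 + 0)) = 19*(6*1) = 19*6 = 114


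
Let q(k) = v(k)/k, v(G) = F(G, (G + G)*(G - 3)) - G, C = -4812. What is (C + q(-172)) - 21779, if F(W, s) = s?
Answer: -26942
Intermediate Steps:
v(G) = -G + 2*G*(-3 + G) (v(G) = (G + G)*(G - 3) - G = (2*G)*(-3 + G) - G = 2*G*(-3 + G) - G = -G + 2*G*(-3 + G))
q(k) = -7 + 2*k (q(k) = (k*(-7 + 2*k))/k = -7 + 2*k)
(C + q(-172)) - 21779 = (-4812 + (-7 + 2*(-172))) - 21779 = (-4812 + (-7 - 344)) - 21779 = (-4812 - 351) - 21779 = -5163 - 21779 = -26942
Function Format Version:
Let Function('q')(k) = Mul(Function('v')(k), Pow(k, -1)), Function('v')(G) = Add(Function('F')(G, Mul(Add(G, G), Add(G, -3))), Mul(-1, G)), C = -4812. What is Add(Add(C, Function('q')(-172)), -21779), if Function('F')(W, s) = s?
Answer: -26942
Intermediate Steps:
Function('v')(G) = Add(Mul(-1, G), Mul(2, G, Add(-3, G))) (Function('v')(G) = Add(Mul(Add(G, G), Add(G, -3)), Mul(-1, G)) = Add(Mul(Mul(2, G), Add(-3, G)), Mul(-1, G)) = Add(Mul(2, G, Add(-3, G)), Mul(-1, G)) = Add(Mul(-1, G), Mul(2, G, Add(-3, G))))
Function('q')(k) = Add(-7, Mul(2, k)) (Function('q')(k) = Mul(Mul(k, Add(-7, Mul(2, k))), Pow(k, -1)) = Add(-7, Mul(2, k)))
Add(Add(C, Function('q')(-172)), -21779) = Add(Add(-4812, Add(-7, Mul(2, -172))), -21779) = Add(Add(-4812, Add(-7, -344)), -21779) = Add(Add(-4812, -351), -21779) = Add(-5163, -21779) = -26942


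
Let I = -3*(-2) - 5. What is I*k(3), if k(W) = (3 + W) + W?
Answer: 9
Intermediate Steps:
k(W) = 3 + 2*W
I = 1 (I = 6 - 5 = 1)
I*k(3) = 1*(3 + 2*3) = 1*(3 + 6) = 1*9 = 9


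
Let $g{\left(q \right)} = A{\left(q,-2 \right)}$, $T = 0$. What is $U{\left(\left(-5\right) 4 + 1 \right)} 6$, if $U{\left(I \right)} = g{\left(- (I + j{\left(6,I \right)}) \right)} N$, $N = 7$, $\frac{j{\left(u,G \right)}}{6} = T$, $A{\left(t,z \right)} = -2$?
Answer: $-84$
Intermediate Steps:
$j{\left(u,G \right)} = 0$ ($j{\left(u,G \right)} = 6 \cdot 0 = 0$)
$g{\left(q \right)} = -2$
$U{\left(I \right)} = -14$ ($U{\left(I \right)} = \left(-2\right) 7 = -14$)
$U{\left(\left(-5\right) 4 + 1 \right)} 6 = \left(-14\right) 6 = -84$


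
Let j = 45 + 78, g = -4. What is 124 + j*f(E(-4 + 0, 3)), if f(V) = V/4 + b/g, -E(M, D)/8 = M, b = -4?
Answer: 1231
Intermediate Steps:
E(M, D) = -8*M
j = 123
f(V) = 1 + V/4 (f(V) = V/4 - 4/(-4) = V*(¼) - 4*(-¼) = V/4 + 1 = 1 + V/4)
124 + j*f(E(-4 + 0, 3)) = 124 + 123*(1 + (-8*(-4 + 0))/4) = 124 + 123*(1 + (-8*(-4))/4) = 124 + 123*(1 + (¼)*32) = 124 + 123*(1 + 8) = 124 + 123*9 = 124 + 1107 = 1231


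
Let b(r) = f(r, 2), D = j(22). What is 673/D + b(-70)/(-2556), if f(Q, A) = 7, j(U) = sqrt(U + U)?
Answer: -7/2556 + 673*sqrt(11)/22 ≈ 101.46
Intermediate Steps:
j(U) = sqrt(2)*sqrt(U) (j(U) = sqrt(2*U) = sqrt(2)*sqrt(U))
D = 2*sqrt(11) (D = sqrt(2)*sqrt(22) = 2*sqrt(11) ≈ 6.6332)
b(r) = 7
673/D + b(-70)/(-2556) = 673/((2*sqrt(11))) + 7/(-2556) = 673*(sqrt(11)/22) + 7*(-1/2556) = 673*sqrt(11)/22 - 7/2556 = -7/2556 + 673*sqrt(11)/22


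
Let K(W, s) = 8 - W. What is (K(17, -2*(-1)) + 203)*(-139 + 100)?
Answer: -7566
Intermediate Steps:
(K(17, -2*(-1)) + 203)*(-139 + 100) = ((8 - 1*17) + 203)*(-139 + 100) = ((8 - 17) + 203)*(-39) = (-9 + 203)*(-39) = 194*(-39) = -7566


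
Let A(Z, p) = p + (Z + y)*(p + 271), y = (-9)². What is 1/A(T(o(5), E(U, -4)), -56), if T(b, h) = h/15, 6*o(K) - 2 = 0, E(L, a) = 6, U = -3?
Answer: 1/17445 ≈ 5.7323e-5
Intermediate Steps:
o(K) = ⅓ (o(K) = ⅓ + (⅙)*0 = ⅓ + 0 = ⅓)
y = 81
T(b, h) = h/15 (T(b, h) = h*(1/15) = h/15)
A(Z, p) = p + (81 + Z)*(271 + p) (A(Z, p) = p + (Z + 81)*(p + 271) = p + (81 + Z)*(271 + p))
1/A(T(o(5), E(U, -4)), -56) = 1/(21951 + 82*(-56) + 271*((1/15)*6) + ((1/15)*6)*(-56)) = 1/(21951 - 4592 + 271*(⅖) + (⅖)*(-56)) = 1/(21951 - 4592 + 542/5 - 112/5) = 1/17445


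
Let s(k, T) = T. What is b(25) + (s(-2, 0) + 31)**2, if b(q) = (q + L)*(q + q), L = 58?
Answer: 5111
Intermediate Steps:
b(q) = 2*q*(58 + q) (b(q) = (q + 58)*(q + q) = (58 + q)*(2*q) = 2*q*(58 + q))
b(25) + (s(-2, 0) + 31)**2 = 2*25*(58 + 25) + (0 + 31)**2 = 2*25*83 + 31**2 = 4150 + 961 = 5111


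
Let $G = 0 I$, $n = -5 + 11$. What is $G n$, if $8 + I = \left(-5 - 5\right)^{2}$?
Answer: $0$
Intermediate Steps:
$I = 92$ ($I = -8 + \left(-5 - 5\right)^{2} = -8 + \left(-10\right)^{2} = -8 + 100 = 92$)
$n = 6$
$G = 0$ ($G = 0 \cdot 92 = 0$)
$G n = 0 \cdot 6 = 0$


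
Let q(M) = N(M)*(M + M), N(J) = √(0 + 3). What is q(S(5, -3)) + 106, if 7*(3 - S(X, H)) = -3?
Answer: 106 + 48*√3/7 ≈ 117.88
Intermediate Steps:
N(J) = √3
S(X, H) = 24/7 (S(X, H) = 3 - ⅐*(-3) = 3 + 3/7 = 24/7)
q(M) = 2*M*√3 (q(M) = √3*(M + M) = √3*(2*M) = 2*M*√3)
q(S(5, -3)) + 106 = 2*(24/7)*√3 + 106 = 48*√3/7 + 106 = 106 + 48*√3/7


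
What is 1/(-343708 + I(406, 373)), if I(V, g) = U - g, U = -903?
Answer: -1/344984 ≈ -2.8987e-6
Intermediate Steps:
I(V, g) = -903 - g
1/(-343708 + I(406, 373)) = 1/(-343708 + (-903 - 1*373)) = 1/(-343708 + (-903 - 373)) = 1/(-343708 - 1276) = 1/(-344984) = -1/344984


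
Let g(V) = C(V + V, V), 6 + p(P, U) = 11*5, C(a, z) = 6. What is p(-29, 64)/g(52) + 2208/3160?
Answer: 21011/2370 ≈ 8.8654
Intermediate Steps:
p(P, U) = 49 (p(P, U) = -6 + 11*5 = -6 + 55 = 49)
g(V) = 6
p(-29, 64)/g(52) + 2208/3160 = 49/6 + 2208/3160 = 49*(⅙) + 2208*(1/3160) = 49/6 + 276/395 = 21011/2370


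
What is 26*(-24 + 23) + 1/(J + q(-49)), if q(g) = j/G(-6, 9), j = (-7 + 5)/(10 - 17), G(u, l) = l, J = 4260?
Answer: -6977869/268382 ≈ -26.000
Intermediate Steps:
j = 2/7 (j = -2/(-7) = -2*(-1/7) = 2/7 ≈ 0.28571)
q(g) = 2/63 (q(g) = (2/7)/9 = (2/7)*(1/9) = 2/63)
26*(-24 + 23) + 1/(J + q(-49)) = 26*(-24 + 23) + 1/(4260 + 2/63) = 26*(-1) + 1/(268382/63) = -26 + 63/268382 = -6977869/268382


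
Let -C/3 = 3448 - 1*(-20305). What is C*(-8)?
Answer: 570072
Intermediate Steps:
C = -71259 (C = -3*(3448 - 1*(-20305)) = -3*(3448 + 20305) = -3*23753 = -71259)
C*(-8) = -71259*(-8) = 570072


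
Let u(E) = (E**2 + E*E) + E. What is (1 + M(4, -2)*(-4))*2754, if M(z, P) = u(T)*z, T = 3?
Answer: -922590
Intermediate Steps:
u(E) = E + 2*E**2 (u(E) = (E**2 + E**2) + E = 2*E**2 + E = E + 2*E**2)
M(z, P) = 21*z (M(z, P) = (3*(1 + 2*3))*z = (3*(1 + 6))*z = (3*7)*z = 21*z)
(1 + M(4, -2)*(-4))*2754 = (1 + (21*4)*(-4))*2754 = (1 + 84*(-4))*2754 = (1 - 336)*2754 = -335*2754 = -922590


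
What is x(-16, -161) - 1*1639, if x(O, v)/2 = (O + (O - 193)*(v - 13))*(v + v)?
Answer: -23411039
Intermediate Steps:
x(O, v) = 4*v*(O + (-193 + O)*(-13 + v)) (x(O, v) = 2*((O + (O - 193)*(v - 13))*(v + v)) = 2*((O + (-193 + O)*(-13 + v))*(2*v)) = 2*(2*v*(O + (-193 + O)*(-13 + v))) = 4*v*(O + (-193 + O)*(-13 + v)))
x(-16, -161) - 1*1639 = 4*(-161)*(2509 - 193*(-161) - 12*(-16) - 16*(-161)) - 1*1639 = 4*(-161)*(2509 + 31073 + 192 + 2576) - 1639 = 4*(-161)*36350 - 1639 = -23409400 - 1639 = -23411039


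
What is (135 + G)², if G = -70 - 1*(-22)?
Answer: 7569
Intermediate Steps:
G = -48 (G = -70 + 22 = -48)
(135 + G)² = (135 - 48)² = 87² = 7569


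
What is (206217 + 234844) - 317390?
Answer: 123671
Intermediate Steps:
(206217 + 234844) - 317390 = 441061 - 317390 = 123671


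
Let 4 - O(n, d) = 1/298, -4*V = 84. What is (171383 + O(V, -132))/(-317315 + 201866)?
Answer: -51073325/34403802 ≈ -1.4845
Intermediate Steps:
V = -21 (V = -1/4*84 = -21)
O(n, d) = 1191/298 (O(n, d) = 4 - 1/298 = 1191/298)
(171383 + O(V, -132))/(-317315 + 201866) = (171383 + 1191/298)/(-317315 + 201866) = (51073325/298)/(-115449) = (51073325/298)*(-1/115449) = -51073325/34403802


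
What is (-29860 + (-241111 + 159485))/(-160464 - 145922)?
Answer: 55743/153193 ≈ 0.36387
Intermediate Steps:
(-29860 + (-241111 + 159485))/(-160464 - 145922) = (-29860 - 81626)/(-306386) = -111486*(-1/306386) = 55743/153193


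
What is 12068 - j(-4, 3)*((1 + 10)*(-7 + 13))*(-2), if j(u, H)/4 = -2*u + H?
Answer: 17876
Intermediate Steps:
j(u, H) = -8*u + 4*H (j(u, H) = 4*(-2*u + H) = 4*(H - 2*u) = -8*u + 4*H)
12068 - j(-4, 3)*((1 + 10)*(-7 + 13))*(-2) = 12068 - (-8*(-4) + 4*3)*((1 + 10)*(-7 + 13))*(-2) = 12068 - (32 + 12)*(11*6)*(-2) = 12068 - 44*66*(-2) = 12068 - 2904*(-2) = 12068 - 1*(-5808) = 12068 + 5808 = 17876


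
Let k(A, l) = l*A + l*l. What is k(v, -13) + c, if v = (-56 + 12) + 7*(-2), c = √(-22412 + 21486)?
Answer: 923 + I*√926 ≈ 923.0 + 30.43*I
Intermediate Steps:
c = I*√926 (c = √(-926) = I*√926 ≈ 30.43*I)
v = -58 (v = -44 - 14 = -58)
k(A, l) = l² + A*l (k(A, l) = A*l + l² = l² + A*l)
k(v, -13) + c = -13*(-58 - 13) + I*√926 = -13*(-71) + I*√926 = 923 + I*√926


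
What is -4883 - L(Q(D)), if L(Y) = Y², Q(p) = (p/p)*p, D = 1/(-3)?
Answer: -43948/9 ≈ -4883.1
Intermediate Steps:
D = -⅓ (D = 1*(-⅓) = -⅓ ≈ -0.33333)
Q(p) = p (Q(p) = 1*p = p)
-4883 - L(Q(D)) = -4883 - (-⅓)² = -4883 - 1*⅑ = -4883 - ⅑ = -43948/9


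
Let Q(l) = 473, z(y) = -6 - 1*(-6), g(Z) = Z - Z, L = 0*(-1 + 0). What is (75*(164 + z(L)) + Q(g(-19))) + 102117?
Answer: 114890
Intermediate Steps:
L = 0 (L = 0*(-1) = 0)
g(Z) = 0
z(y) = 0 (z(y) = -6 + 6 = 0)
(75*(164 + z(L)) + Q(g(-19))) + 102117 = (75*(164 + 0) + 473) + 102117 = (75*164 + 473) + 102117 = (12300 + 473) + 102117 = 12773 + 102117 = 114890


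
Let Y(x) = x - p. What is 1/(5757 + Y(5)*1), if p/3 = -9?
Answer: 1/5789 ≈ 0.00017274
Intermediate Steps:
p = -27 (p = 3*(-9) = -27)
Y(x) = 27 + x (Y(x) = x - 1*(-27) = x + 27 = 27 + x)
1/(5757 + Y(5)*1) = 1/(5757 + (27 + 5)*1) = 1/(5757 + 32*1) = 1/(5757 + 32) = 1/5789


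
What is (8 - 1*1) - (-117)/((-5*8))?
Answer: 163/40 ≈ 4.0750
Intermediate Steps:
(8 - 1*1) - (-117)/((-5*8)) = (8 - 1) - (-117)/(-40) = 7 - (-117)*(-1)/40 = 7 - 9*13/40 = 7 - 117/40 = 163/40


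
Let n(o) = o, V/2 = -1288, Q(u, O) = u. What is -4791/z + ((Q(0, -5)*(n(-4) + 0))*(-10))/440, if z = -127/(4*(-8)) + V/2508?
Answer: -96126624/59021 ≈ -1628.7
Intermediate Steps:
V = -2576 (V = 2*(-1288) = -2576)
z = 59021/20064 (z = -127/(4*(-8)) - 2576/2508 = -127/(-32) - 2576*1/2508 = -127*(-1/32) - 644/627 = 127/32 - 644/627 = 59021/20064 ≈ 2.9416)
-4791/z + ((Q(0, -5)*(n(-4) + 0))*(-10))/440 = -4791/59021/20064 + ((0*(-4 + 0))*(-10))/440 = -4791*20064/59021 + ((0*(-4))*(-10))*(1/440) = -96126624/59021 + (0*(-10))*(1/440) = -96126624/59021 + 0*(1/440) = -96126624/59021 + 0 = -96126624/59021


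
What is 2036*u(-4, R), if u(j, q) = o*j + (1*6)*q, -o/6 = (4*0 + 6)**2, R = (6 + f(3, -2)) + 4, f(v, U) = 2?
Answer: 1905696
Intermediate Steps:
R = 12 (R = (6 + 2) + 4 = 8 + 4 = 12)
o = -216 (o = -6*(4*0 + 6)**2 = -6*(0 + 6)**2 = -6*6**2 = -6*36 = -216)
u(j, q) = -216*j + 6*q (u(j, q) = -216*j + (1*6)*q = -216*j + 6*q)
2036*u(-4, R) = 2036*(-216*(-4) + 6*12) = 2036*(864 + 72) = 2036*936 = 1905696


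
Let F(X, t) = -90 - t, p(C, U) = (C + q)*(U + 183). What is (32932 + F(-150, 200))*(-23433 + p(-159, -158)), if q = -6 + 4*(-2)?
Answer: -906076636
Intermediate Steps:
q = -14 (q = -6 - 8 = -14)
p(C, U) = (-14 + C)*(183 + U) (p(C, U) = (C - 14)*(U + 183) = (-14 + C)*(183 + U))
(32932 + F(-150, 200))*(-23433 + p(-159, -158)) = (32932 + (-90 - 1*200))*(-23433 + (-2562 - 14*(-158) + 183*(-159) - 159*(-158))) = (32932 + (-90 - 200))*(-23433 + (-2562 + 2212 - 29097 + 25122)) = (32932 - 290)*(-23433 - 4325) = 32642*(-27758) = -906076636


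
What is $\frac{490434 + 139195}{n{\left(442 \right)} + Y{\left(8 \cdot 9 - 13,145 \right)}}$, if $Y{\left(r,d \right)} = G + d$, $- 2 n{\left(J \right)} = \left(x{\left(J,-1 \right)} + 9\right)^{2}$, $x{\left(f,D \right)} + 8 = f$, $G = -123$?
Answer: $- \frac{1259258}{196205} \approx -6.4181$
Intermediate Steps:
$x{\left(f,D \right)} = -8 + f$
$n{\left(J \right)} = - \frac{\left(1 + J\right)^{2}}{2}$ ($n{\left(J \right)} = - \frac{\left(\left(-8 + J\right) + 9\right)^{2}}{2} = - \frac{\left(1 + J\right)^{2}}{2}$)
$Y{\left(r,d \right)} = -123 + d$
$\frac{490434 + 139195}{n{\left(442 \right)} + Y{\left(8 \cdot 9 - 13,145 \right)}} = \frac{490434 + 139195}{- \frac{\left(1 + 442\right)^{2}}{2} + \left(-123 + 145\right)} = \frac{629629}{- \frac{443^{2}}{2} + 22} = \frac{629629}{\left(- \frac{1}{2}\right) 196249 + 22} = \frac{629629}{- \frac{196249}{2} + 22} = \frac{629629}{- \frac{196205}{2}} = 629629 \left(- \frac{2}{196205}\right) = - \frac{1259258}{196205}$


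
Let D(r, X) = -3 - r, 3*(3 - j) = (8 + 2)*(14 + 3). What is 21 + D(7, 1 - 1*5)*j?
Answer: 1673/3 ≈ 557.67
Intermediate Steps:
j = -161/3 (j = 3 - (8 + 2)*(14 + 3)/3 = 3 - 10*17/3 = 3 - 1/3*170 = 3 - 170/3 = -161/3 ≈ -53.667)
21 + D(7, 1 - 1*5)*j = 21 + (-3 - 1*7)*(-161/3) = 21 + (-3 - 7)*(-161/3) = 21 - 10*(-161/3) = 21 + 1610/3 = 1673/3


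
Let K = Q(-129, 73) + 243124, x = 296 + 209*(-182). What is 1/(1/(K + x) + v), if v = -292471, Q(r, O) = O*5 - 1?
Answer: -205746/60174738365 ≈ -3.4191e-6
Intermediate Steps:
Q(r, O) = -1 + 5*O (Q(r, O) = 5*O - 1 = -1 + 5*O)
x = -37742 (x = 296 - 38038 = -37742)
K = 243488 (K = (-1 + 5*73) + 243124 = (-1 + 365) + 243124 = 364 + 243124 = 243488)
1/(1/(K + x) + v) = 1/(1/(243488 - 37742) - 292471) = 1/(1/205746 - 292471) = 1/(-60174738365/205746) = -205746/60174738365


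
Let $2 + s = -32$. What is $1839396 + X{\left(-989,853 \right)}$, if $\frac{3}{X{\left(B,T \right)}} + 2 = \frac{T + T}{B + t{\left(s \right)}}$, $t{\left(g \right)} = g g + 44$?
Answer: $\frac{787261699}{428} \approx 1.8394 \cdot 10^{6}$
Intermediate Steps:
$s = -34$ ($s = -2 - 32 = -34$)
$t{\left(g \right)} = 44 + g^{2}$ ($t{\left(g \right)} = g^{2} + 44 = 44 + g^{2}$)
$X{\left(B,T \right)} = \frac{3}{-2 + \frac{2 T}{1200 + B}}$ ($X{\left(B,T \right)} = \frac{3}{-2 + \frac{T + T}{B + \left(44 + \left(-34\right)^{2}\right)}} = \frac{3}{-2 + \frac{2 T}{B + \left(44 + 1156\right)}} = \frac{3}{-2 + \frac{2 T}{B + 1200}} = \frac{3}{-2 + \frac{2 T}{1200 + B}}$)
$1839396 + X{\left(-989,853 \right)} = 1839396 + \frac{-1800 - - \frac{2967}{2}}{1200 - 989 - 853} = 1839396 + \frac{-1800 + \frac{2967}{2}}{1200 - 989 - 853} = 1839396 + \frac{1}{-642} \left(- \frac{633}{2}\right) = 1839396 - - \frac{211}{428} = 1839396 + \frac{211}{428} = \frac{787261699}{428}$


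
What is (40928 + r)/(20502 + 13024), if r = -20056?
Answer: 10436/16763 ≈ 0.62256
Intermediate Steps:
(40928 + r)/(20502 + 13024) = (40928 - 20056)/(20502 + 13024) = 20872/33526 = 20872*(1/33526) = 10436/16763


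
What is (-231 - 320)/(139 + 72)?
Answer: -551/211 ≈ -2.6114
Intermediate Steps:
(-231 - 320)/(139 + 72) = -551/211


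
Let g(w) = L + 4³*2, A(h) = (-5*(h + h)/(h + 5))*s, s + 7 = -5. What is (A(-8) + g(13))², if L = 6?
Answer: 206116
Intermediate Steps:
s = -12 (s = -7 - 5 = -12)
A(h) = 120*h/(5 + h) (A(h) = -5*(h + h)/(h + 5)*(-12) = -5*2*h/(5 + h)*(-12) = -10*h/(5 + h)*(-12) = 120*h/(5 + h))
g(w) = 134 (g(w) = 6 + 4³*2 = 6 + 64*2 = 6 + 128 = 134)
(A(-8) + g(13))² = (120*(-8)/(5 - 8) + 134)² = (120*(-8)/(-3) + 134)² = (120*(-8)*(-⅓) + 134)² = (320 + 134)² = 454² = 206116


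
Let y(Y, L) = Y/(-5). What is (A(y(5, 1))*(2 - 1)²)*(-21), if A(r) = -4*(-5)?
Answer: -420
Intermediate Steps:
y(Y, L) = -Y/5 (y(Y, L) = Y*(-⅕) = -Y/5)
A(r) = 20
(A(y(5, 1))*(2 - 1)²)*(-21) = (20*(2 - 1)²)*(-21) = (20*1²)*(-21) = (20*1)*(-21) = 20*(-21) = -420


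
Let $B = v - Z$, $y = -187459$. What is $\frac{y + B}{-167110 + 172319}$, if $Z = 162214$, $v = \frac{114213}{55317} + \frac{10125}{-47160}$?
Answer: $- \frac{6757070478823}{100659091048} \approx -67.128$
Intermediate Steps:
$v = \frac{35749633}{19324072}$ ($v = 114213 \cdot \frac{1}{55317} + 10125 \left(- \frac{1}{47160}\right) = \frac{38071}{18439} - \frac{225}{1048} = \frac{35749633}{19324072} \approx 1.85$)
$B = - \frac{3134599265775}{19324072}$ ($B = \frac{35749633}{19324072} - 162214 = - \frac{3134599265775}{19324072} \approx -1.6221 \cdot 10^{5}$)
$\frac{y + B}{-167110 + 172319} = \frac{-187459 - \frac{3134599265775}{19324072}}{-167110 + 172319} = - \frac{6757070478823}{19324072 \cdot 5209} = \left(- \frac{6757070478823}{19324072}\right) \frac{1}{5209} = - \frac{6757070478823}{100659091048}$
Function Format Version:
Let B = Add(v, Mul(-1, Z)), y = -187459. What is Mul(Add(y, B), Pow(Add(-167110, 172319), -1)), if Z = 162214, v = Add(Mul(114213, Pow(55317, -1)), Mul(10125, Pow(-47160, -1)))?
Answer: Rational(-6757070478823, 100659091048) ≈ -67.128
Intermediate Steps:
v = Rational(35749633, 19324072) (v = Add(Mul(114213, Rational(1, 55317)), Mul(10125, Rational(-1, 47160))) = Add(Rational(38071, 18439), Rational(-225, 1048)) = Rational(35749633, 19324072) ≈ 1.8500)
B = Rational(-3134599265775, 19324072) (B = Add(Rational(35749633, 19324072), Mul(-1, 162214)) = Add(Rational(35749633, 19324072), -162214) = Rational(-3134599265775, 19324072) ≈ -1.6221e+5)
Mul(Add(y, B), Pow(Add(-167110, 172319), -1)) = Mul(Add(-187459, Rational(-3134599265775, 19324072)), Pow(Add(-167110, 172319), -1)) = Mul(Rational(-6757070478823, 19324072), Pow(5209, -1)) = Mul(Rational(-6757070478823, 19324072), Rational(1, 5209)) = Rational(-6757070478823, 100659091048)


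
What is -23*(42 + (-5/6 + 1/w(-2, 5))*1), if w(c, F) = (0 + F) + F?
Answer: -14237/15 ≈ -949.13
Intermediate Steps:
w(c, F) = 2*F (w(c, F) = F + F = 2*F)
-23*(42 + (-5/6 + 1/w(-2, 5))*1) = -23*(42 + (-5/6 + 1/(2*5))*1) = -23*(42 + (-5*1/6 + 1/10)*1) = -23*(42 + (-5/6 + 1*(1/10))*1) = -23*(42 + (-5/6 + 1/10)*1) = -23*(42 - 11/15*1) = -23*(42 - 11/15) = -23*619/15 = -14237/15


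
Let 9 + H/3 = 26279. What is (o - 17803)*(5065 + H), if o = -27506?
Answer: -3800292375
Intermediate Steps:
H = 78810 (H = -27 + 3*26279 = -27 + 78837 = 78810)
(o - 17803)*(5065 + H) = (-27506 - 17803)*(5065 + 78810) = -45309*83875 = -3800292375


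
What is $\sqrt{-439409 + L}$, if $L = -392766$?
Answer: $5 i \sqrt{33287} \approx 912.24 i$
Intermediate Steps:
$\sqrt{-439409 + L} = \sqrt{-439409 - 392766} = \sqrt{-832175} = 5 i \sqrt{33287}$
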